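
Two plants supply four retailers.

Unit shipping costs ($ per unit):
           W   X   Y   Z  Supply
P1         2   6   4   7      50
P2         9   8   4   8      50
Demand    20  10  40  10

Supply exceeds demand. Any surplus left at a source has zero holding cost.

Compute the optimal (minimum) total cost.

One minimum-cost allocation:
  P1->W: 20 units
  P1->X: 10 units
  P1->Y: 10 units
  P1->Z: 10 units
  P2->Y: 30 units
Total cost = $330.
(Supply check: P1 ships 50; P2 ships 30.)

330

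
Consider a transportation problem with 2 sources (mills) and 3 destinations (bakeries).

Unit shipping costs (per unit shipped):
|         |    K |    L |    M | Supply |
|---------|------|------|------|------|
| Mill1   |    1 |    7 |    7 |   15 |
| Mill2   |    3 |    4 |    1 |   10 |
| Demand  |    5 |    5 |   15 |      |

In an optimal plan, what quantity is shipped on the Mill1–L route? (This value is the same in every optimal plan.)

Solving gives:
  Mill1→K: 5 × 1 = 5
  Mill1→L: 5 × 7 = 35
  Mill1→M: 5 × 7 = 35
  Mill2→M: 10 × 1 = 10
Total cost = 85.
So Mill1→L carries 5 sacks.

5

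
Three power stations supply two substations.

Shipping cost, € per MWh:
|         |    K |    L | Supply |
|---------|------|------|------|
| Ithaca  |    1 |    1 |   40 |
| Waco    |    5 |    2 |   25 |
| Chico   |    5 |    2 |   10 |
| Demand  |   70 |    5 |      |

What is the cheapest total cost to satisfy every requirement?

A cheapest plan:
  Ithaca→K: 40 × €1 = €40
  Waco→K: 25 × €5 = €125
  Chico→K: 5 × €5 = €25
  Chico→L: 5 × €2 = €10
Total = 40 + 125 + 25 + 10 = €200.
(Supply check: Ithaca ships 40; Waco ships 25; Chico ships 10.)

200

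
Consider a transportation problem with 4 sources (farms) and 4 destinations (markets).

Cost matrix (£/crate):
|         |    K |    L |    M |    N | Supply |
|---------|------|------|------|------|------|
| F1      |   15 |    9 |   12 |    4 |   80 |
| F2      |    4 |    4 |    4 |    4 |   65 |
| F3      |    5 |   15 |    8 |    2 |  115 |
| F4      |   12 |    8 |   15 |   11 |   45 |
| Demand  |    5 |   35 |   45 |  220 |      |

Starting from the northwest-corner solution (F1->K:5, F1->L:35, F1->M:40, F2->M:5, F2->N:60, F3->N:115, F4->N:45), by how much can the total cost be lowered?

655

Current plan cost = 5·15 + 35·9 + 40·12 + 5·4 + 60·4 + 115·2 + 45·11 = £1855.
Optimal plan:
  F1 to N: 80 crates
  F2 to K: 5 crates
  F2 to M: 45 crates
  F2 to N: 15 crates
  F3 to N: 115 crates
  F4 to L: 35 crates
  F4 to N: 10 crates
Optimal cost = £1200.
Saving = 1855 − 1200 = £655.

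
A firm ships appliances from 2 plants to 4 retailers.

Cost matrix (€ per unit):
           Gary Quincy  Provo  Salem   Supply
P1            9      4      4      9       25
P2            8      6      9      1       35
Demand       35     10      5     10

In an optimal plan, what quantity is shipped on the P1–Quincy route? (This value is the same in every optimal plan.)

10

Solving gives:
  P1->Gary: 10 × €9 = €90
  P1->Quincy: 10 × €4 = €40
  P1->Provo: 5 × €4 = €20
  P2->Gary: 25 × €8 = €200
  P2->Salem: 10 × €1 = €10
Total cost = €360.
So P1→Quincy carries 10 units.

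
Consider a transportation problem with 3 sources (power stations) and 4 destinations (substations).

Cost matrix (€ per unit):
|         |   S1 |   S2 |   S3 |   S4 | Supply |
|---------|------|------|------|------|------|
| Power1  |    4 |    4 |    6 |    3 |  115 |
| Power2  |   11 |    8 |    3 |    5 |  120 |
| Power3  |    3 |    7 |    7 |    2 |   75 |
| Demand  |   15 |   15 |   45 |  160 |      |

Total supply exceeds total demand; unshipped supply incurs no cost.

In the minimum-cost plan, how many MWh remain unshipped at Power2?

Minimum-cost shipments:
  Power1–S1: 15 MWh
  Power1–S2: 15 MWh
  Power1–S4: 85 MWh
  Power2–S3: 45 MWh
  Power3–S4: 75 MWh
Total cost = €660.
Power2 ships 45 of its 120, leaving 75.

75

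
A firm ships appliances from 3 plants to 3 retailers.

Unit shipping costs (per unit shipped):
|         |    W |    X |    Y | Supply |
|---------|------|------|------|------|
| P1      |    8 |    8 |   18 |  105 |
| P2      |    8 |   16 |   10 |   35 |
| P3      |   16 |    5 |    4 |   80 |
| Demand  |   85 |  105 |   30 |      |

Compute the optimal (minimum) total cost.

1490

An optimal shipping plan:
  P1→W: 50 × 8 = 400
  P1→X: 55 × 8 = 440
  P2→W: 35 × 8 = 280
  P3→X: 50 × 5 = 250
  P3→Y: 30 × 4 = 120
Total = 400 + 440 + 280 + 250 + 120 = 1490.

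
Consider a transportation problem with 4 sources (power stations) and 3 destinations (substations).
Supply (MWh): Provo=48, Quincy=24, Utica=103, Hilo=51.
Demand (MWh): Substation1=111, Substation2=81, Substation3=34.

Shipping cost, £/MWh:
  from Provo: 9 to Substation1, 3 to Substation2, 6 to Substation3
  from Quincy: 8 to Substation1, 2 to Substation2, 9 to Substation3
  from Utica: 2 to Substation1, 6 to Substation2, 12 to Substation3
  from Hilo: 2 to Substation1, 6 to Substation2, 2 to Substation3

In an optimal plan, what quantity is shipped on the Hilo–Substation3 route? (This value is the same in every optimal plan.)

34

Solving gives:
  Provo->Substation2: 48 × £3 = £144
  Quincy->Substation2: 24 × £2 = £48
  Utica->Substation1: 103 × £2 = £206
  Hilo->Substation1: 8 × £2 = £16
  Hilo->Substation2: 9 × £6 = £54
  Hilo->Substation3: 34 × £2 = £68
Total cost = £536.
So Hilo→Substation3 carries 34 MWh.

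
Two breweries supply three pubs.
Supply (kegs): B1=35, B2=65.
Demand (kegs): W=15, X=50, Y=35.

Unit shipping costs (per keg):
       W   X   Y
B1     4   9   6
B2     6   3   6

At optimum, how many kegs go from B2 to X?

Solving gives:
  B1->W: 15 × 4 = 60
  B1->Y: 20 × 6 = 120
  B2->X: 50 × 3 = 150
  B2->Y: 15 × 6 = 90
Total cost = 420.
So B2→X carries 50 kegs.

50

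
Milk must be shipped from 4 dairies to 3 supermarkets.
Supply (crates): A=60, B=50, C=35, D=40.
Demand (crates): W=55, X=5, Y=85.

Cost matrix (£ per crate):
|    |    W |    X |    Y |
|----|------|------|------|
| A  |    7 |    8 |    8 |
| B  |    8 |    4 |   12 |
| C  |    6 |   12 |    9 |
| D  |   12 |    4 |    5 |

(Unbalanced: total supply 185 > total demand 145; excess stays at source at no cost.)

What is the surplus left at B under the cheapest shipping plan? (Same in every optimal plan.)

40

An optimal plan:
  A->W: 15 × £7 = £105
  A->Y: 45 × £8 = £360
  B->W: 5 × £8 = £40
  B->X: 5 × £4 = £20
  C->W: 35 × £6 = £210
  D->Y: 40 × £5 = £200
Total cost = £935.
B ships 10 of its 50, leaving 40.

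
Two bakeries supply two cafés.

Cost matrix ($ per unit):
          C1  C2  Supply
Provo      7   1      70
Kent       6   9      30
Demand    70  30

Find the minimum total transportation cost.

Optimal allocation:
  Provo–C1: 40 × $7 = $280
  Provo–C2: 30 × $1 = $30
  Kent–C1: 30 × $6 = $180
Total = 280 + 30 + 180 = $490.
(Supply check: Provo ships 70; Kent ships 30.)

490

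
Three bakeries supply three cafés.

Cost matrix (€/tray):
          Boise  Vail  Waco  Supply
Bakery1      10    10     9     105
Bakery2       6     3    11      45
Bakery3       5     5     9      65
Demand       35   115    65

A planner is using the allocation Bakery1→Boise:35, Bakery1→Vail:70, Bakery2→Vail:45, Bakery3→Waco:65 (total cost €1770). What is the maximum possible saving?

Current plan cost = 35·10 + 70·10 + 45·3 + 65·9 = €1770.
Optimal plan:
  Bakery1 to Vail: 40 trays
  Bakery1 to Waco: 65 trays
  Bakery2 to Vail: 45 trays
  Bakery3 to Boise: 35 trays
  Bakery3 to Vail: 30 trays
Optimal cost = €1445.
Saving = 1770 − 1445 = €325.

325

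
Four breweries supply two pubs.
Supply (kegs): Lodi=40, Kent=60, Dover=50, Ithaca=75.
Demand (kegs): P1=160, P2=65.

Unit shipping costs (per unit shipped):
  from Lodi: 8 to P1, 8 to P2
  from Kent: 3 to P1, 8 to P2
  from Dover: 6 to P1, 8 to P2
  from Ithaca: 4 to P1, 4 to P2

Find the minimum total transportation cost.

1100

One minimum-cost allocation:
  Lodi to P1: 40 kegs
  Kent to P1: 60 kegs
  Dover to P1: 50 kegs
  Ithaca to P1: 10 kegs
  Ithaca to P2: 65 kegs
Total cost = 1100.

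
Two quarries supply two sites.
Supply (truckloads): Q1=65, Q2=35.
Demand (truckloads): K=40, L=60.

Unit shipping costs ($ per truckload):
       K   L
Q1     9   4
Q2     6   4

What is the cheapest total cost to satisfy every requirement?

495

A cheapest plan:
  Q1→K: 5 × $9 = $45
  Q1→L: 60 × $4 = $240
  Q2→K: 35 × $6 = $210
Total = 45 + 240 + 210 = $495.
(Supply check: Q1 ships 65; Q2 ships 35.)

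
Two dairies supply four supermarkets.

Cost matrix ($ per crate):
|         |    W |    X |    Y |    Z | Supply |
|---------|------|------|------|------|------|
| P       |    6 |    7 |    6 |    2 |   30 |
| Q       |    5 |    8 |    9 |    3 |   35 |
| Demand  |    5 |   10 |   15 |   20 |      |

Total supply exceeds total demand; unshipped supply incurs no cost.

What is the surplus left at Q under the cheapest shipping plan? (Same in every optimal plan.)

Minimum-cost shipments:
  P→X: 10 × $7 = $70
  P→Y: 15 × $6 = $90
  P→Z: 5 × $2 = $10
  Q→W: 5 × $5 = $25
  Q→Z: 15 × $3 = $45
Total cost = $240.
Q ships 20 of its 35, leaving 15.

15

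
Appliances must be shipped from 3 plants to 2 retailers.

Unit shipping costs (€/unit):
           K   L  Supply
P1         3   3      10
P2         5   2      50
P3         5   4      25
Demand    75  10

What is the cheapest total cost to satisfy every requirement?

A cheapest plan:
  P1→K: 10 × €3 = €30
  P2→K: 40 × €5 = €200
  P2→L: 10 × €2 = €20
  P3→K: 25 × €5 = €125
Total = 30 + 200 + 20 + 125 = €375.

375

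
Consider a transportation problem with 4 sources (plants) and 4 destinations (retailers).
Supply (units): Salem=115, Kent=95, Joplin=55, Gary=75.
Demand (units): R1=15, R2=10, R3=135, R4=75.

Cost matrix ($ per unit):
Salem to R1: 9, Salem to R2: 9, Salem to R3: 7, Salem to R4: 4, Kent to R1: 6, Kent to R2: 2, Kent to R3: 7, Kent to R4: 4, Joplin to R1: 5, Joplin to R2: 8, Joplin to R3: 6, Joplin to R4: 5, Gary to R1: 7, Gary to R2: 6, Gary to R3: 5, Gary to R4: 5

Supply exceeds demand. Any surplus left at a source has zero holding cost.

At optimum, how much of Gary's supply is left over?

Minimum-cost shipments:
  Salem–R3: 5 × $7 = $35
  Salem–R4: 75 × $4 = $300
  Kent–R1: 15 × $6 = $90
  Kent–R2: 10 × $2 = $20
  Joplin–R3: 55 × $6 = $330
  Gary–R3: 75 × $5 = $375
Total cost = $1150.
Gary ships 75 of its 75, leaving 0.

0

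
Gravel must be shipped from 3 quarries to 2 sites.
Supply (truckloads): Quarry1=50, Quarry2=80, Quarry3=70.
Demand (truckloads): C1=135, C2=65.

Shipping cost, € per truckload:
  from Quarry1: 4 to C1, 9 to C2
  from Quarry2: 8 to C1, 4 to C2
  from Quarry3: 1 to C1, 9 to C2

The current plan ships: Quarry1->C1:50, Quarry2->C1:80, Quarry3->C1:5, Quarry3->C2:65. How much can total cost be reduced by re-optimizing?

Current plan cost = 50·4 + 80·8 + 5·1 + 65·9 = €1430.
Optimal plan:
  Quarry1→C1: 50 truckloads
  Quarry2→C1: 15 truckloads
  Quarry2→C2: 65 truckloads
  Quarry3→C1: 70 truckloads
Optimal cost = €650.
Saving = 1430 − 650 = €780.

780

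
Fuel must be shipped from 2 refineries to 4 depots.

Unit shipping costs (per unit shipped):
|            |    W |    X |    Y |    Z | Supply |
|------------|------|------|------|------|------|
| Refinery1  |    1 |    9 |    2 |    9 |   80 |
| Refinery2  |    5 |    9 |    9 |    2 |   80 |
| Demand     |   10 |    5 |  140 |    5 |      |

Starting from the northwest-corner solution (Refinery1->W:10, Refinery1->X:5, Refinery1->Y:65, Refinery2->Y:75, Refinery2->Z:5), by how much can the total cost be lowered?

Current plan cost = 10·1 + 5·9 + 65·2 + 75·9 + 5·2 = 870.
Optimal plan:
  Refinery1→Y: 80 × 2 = 160
  Refinery2→W: 10 × 5 = 50
  Refinery2→X: 5 × 9 = 45
  Refinery2→Y: 60 × 9 = 540
  Refinery2→Z: 5 × 2 = 10
Optimal cost = 805.
Saving = 870 − 805 = 65.

65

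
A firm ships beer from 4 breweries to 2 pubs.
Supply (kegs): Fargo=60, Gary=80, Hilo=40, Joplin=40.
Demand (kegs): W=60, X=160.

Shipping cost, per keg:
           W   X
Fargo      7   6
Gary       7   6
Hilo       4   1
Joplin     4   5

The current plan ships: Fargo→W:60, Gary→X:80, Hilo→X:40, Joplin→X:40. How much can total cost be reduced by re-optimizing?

Current plan cost = 60·7 + 80·6 + 40·1 + 40·5 = 1140.
Optimal plan:
  Fargo->X: 60 kegs
  Gary->W: 20 kegs
  Gary->X: 60 kegs
  Hilo->X: 40 kegs
  Joplin->W: 40 kegs
Optimal cost = 1060.
Saving = 1140 − 1060 = 80.

80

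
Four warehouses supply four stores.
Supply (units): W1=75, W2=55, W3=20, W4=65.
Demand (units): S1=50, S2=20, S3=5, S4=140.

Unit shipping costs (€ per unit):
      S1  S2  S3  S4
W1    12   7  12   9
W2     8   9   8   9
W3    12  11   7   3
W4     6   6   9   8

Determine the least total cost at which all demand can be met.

A cheapest plan:
  W1→S2: 20 × €7 = €140
  W1→S4: 55 × €9 = €495
  W2→S3: 5 × €8 = €40
  W2→S4: 50 × €9 = €450
  W3→S4: 20 × €3 = €60
  W4→S1: 50 × €6 = €300
  W4→S4: 15 × €8 = €120
Total = 140 + 495 + 40 + 450 + 60 + 300 + 120 = €1605.
(Supply check: W1 ships 75; W2 ships 55; W3 ships 20; W4 ships 65.)

1605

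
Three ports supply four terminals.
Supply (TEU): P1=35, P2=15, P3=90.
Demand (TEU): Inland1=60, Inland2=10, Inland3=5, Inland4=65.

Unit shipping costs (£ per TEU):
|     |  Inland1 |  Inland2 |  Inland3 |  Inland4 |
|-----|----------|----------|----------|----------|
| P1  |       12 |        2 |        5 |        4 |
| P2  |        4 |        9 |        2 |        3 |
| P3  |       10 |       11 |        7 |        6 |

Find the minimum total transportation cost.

905

An optimal shipping plan:
  P1 to Inland2: 10 TEU
  P1 to Inland4: 25 TEU
  P2 to Inland1: 15 TEU
  P3 to Inland1: 45 TEU
  P3 to Inland3: 5 TEU
  P3 to Inland4: 40 TEU
Total cost = £905.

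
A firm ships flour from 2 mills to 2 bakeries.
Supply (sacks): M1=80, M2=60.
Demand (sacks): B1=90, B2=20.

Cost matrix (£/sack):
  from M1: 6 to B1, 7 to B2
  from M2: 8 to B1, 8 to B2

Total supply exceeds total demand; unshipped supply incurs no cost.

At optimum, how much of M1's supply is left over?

Minimum-cost shipments:
  M1→B1: 80 × £6 = £480
  M2→B1: 10 × £8 = £80
  M2→B2: 20 × £8 = £160
Total cost = £720.
M1 ships 80 of its 80, leaving 0.

0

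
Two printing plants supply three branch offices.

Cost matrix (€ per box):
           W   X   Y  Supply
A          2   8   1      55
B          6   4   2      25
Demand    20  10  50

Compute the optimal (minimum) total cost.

A cheapest plan:
  A to W: 20 × €2 = €40
  A to Y: 35 × €1 = €35
  B to X: 10 × €4 = €40
  B to Y: 15 × €2 = €30
Total = 40 + 35 + 40 + 30 = €145.
(Supply check: A ships 55; B ships 25.)

145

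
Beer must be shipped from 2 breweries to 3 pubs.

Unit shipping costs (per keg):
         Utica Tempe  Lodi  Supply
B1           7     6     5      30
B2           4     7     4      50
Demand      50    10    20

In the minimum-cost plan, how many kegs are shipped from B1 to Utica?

0

Solving gives:
  B1–Tempe: 10 kegs
  B1–Lodi: 20 kegs
  B2–Utica: 50 kegs
Total cost = 360.
The route B1→Utica is not used.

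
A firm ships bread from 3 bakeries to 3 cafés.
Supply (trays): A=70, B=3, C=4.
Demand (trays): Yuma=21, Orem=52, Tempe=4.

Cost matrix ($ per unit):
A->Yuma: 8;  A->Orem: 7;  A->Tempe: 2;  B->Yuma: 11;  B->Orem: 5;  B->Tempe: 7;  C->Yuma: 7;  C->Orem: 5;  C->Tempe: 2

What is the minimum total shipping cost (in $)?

526

One minimum-cost allocation:
  A–Yuma: 21 trays
  A–Orem: 45 trays
  A–Tempe: 4 trays
  B–Orem: 3 trays
  C–Orem: 4 trays
Total cost = $526.
(Supply check: A ships 70; B ships 3; C ships 4.)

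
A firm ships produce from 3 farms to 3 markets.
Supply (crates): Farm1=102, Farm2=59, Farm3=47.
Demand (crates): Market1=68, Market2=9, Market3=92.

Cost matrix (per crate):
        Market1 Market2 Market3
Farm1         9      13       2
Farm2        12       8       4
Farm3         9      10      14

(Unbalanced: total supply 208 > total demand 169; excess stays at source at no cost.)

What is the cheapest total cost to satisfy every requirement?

An optimal shipping plan:
  Farm1–Market1: 21 × 9 = 189
  Farm1–Market3: 81 × 2 = 162
  Farm2–Market2: 9 × 8 = 72
  Farm2–Market3: 11 × 4 = 44
  Farm3–Market1: 47 × 9 = 423
Total = 189 + 162 + 72 + 44 + 423 = 890.

890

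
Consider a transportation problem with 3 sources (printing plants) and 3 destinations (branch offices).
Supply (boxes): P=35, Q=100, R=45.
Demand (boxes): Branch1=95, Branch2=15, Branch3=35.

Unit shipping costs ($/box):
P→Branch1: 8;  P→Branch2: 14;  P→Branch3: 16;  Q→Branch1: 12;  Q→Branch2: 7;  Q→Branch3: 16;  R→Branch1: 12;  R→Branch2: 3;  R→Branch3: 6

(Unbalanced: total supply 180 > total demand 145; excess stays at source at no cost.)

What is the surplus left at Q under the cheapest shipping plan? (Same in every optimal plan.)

An optimal plan:
  P->Branch1: 35 × $8 = $280
  Q->Branch1: 60 × $12 = $720
  Q->Branch2: 5 × $7 = $35
  R->Branch2: 10 × $3 = $30
  R->Branch3: 35 × $6 = $210
Total cost = $1275.
Q ships 65 of its 100, leaving 35.

35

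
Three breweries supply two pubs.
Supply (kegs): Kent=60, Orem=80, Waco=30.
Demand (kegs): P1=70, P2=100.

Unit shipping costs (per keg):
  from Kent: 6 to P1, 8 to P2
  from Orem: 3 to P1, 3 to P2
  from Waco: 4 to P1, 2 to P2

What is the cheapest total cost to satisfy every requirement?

660

One minimum-cost allocation:
  Kent→P1: 60 × 6 = 360
  Orem→P1: 10 × 3 = 30
  Orem→P2: 70 × 3 = 210
  Waco→P2: 30 × 2 = 60
Total = 360 + 30 + 210 + 60 = 660.
(Supply check: Kent ships 60; Orem ships 80; Waco ships 30.)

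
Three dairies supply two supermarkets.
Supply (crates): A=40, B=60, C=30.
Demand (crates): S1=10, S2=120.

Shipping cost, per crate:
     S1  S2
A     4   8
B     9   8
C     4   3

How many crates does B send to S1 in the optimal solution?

Solving gives:
  A–S1: 10 crates
  A–S2: 30 crates
  B–S2: 60 crates
  C–S2: 30 crates
Total cost = 850.
The route B→S1 is not used.

0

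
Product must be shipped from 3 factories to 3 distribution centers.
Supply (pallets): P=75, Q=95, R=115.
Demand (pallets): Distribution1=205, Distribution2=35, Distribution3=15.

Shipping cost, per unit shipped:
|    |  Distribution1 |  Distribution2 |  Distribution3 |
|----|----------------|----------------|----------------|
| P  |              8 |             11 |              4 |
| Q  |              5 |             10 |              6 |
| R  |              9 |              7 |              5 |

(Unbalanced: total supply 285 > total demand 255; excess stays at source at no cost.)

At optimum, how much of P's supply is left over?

Minimum-cost shipments:
  P to Distribution1: 60 pallets
  P to Distribution3: 15 pallets
  Q to Distribution1: 95 pallets
  R to Distribution1: 50 pallets
  R to Distribution2: 35 pallets
Total cost = 1710.
P ships 75 of its 75, leaving 0.

0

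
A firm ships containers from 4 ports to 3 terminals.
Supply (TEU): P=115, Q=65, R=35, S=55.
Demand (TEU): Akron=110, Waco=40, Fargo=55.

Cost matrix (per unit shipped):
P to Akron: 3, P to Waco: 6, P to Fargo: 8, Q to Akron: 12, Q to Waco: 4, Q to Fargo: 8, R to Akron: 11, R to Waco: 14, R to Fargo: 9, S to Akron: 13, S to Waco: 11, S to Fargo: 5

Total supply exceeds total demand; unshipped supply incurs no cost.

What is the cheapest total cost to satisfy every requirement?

765

One minimum-cost allocation:
  P to Akron: 110 TEU
  Q to Waco: 40 TEU
  S to Fargo: 55 TEU
Total cost = 765.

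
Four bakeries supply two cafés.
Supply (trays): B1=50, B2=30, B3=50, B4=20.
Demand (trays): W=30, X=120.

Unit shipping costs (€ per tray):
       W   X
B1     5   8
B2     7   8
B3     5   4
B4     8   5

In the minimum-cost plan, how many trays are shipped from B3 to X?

50

Optimal shipments:
  B1–W: 30 × €5 = €150
  B1–X: 20 × €8 = €160
  B2–X: 30 × €8 = €240
  B3–X: 50 × €4 = €200
  B4–X: 20 × €5 = €100
Total cost = €850.
So B3→X carries 50 trays.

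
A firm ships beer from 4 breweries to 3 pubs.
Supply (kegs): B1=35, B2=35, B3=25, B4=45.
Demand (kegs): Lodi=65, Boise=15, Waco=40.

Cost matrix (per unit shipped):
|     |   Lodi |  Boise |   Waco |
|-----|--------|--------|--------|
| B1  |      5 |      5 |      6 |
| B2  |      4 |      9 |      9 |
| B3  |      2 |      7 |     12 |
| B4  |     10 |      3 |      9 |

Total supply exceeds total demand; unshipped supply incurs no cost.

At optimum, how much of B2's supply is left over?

0

An optimal plan:
  B1 to Lodi: 5 × 5 = 25
  B1 to Waco: 30 × 6 = 180
  B2 to Lodi: 35 × 4 = 140
  B3 to Lodi: 25 × 2 = 50
  B4 to Boise: 15 × 3 = 45
  B4 to Waco: 10 × 9 = 90
Total cost = 530.
B2 ships 35 of its 35, leaving 0.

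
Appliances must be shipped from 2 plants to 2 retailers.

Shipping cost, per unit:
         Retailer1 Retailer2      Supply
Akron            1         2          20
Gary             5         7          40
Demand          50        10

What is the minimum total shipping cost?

One minimum-cost allocation:
  Akron–Retailer1: 10 units
  Akron–Retailer2: 10 units
  Gary–Retailer1: 40 units
Total cost = 230.

230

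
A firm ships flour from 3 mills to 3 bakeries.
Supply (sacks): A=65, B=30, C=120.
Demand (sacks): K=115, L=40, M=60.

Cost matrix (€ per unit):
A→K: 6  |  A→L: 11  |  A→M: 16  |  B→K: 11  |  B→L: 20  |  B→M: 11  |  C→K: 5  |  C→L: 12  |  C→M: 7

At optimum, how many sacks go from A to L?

40

Optimal shipments:
  A–K: 25 sacks
  A–L: 40 sacks
  B–M: 30 sacks
  C–K: 90 sacks
  C–M: 30 sacks
Total cost = €1580.
So A→L carries 40 sacks.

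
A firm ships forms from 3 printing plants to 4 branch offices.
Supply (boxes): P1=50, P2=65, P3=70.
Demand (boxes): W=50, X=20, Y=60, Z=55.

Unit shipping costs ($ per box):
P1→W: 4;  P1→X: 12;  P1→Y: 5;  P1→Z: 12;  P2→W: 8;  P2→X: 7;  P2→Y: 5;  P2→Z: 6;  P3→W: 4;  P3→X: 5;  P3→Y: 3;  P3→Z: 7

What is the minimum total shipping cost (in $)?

One minimum-cost allocation:
  P1 to W: 50 × $4 = $200
  P2 to X: 10 × $7 = $70
  P2 to Z: 55 × $6 = $330
  P3 to X: 10 × $5 = $50
  P3 to Y: 60 × $3 = $180
Total = 200 + 70 + 330 + 50 + 180 = $830.
(Supply check: P1 ships 50; P2 ships 65; P3 ships 70.)

830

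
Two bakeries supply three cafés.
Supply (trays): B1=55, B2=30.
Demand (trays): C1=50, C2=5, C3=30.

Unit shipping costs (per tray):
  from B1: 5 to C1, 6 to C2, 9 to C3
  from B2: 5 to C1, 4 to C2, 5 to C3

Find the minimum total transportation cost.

430

Optimal allocation:
  B1 to C1: 50 × 5 = 250
  B1 to C2: 5 × 6 = 30
  B2 to C3: 30 × 5 = 150
Total = 250 + 30 + 150 = 430.
(Supply check: B1 ships 55; B2 ships 30.)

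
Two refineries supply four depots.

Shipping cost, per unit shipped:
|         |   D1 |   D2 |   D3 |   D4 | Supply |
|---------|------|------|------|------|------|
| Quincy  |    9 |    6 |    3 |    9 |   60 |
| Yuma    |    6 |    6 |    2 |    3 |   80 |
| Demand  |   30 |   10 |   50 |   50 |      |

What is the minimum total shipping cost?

540

An optimal shipping plan:
  Quincy->D2: 10 × 6 = 60
  Quincy->D3: 50 × 3 = 150
  Yuma->D1: 30 × 6 = 180
  Yuma->D4: 50 × 3 = 150
Total = 60 + 150 + 180 + 150 = 540.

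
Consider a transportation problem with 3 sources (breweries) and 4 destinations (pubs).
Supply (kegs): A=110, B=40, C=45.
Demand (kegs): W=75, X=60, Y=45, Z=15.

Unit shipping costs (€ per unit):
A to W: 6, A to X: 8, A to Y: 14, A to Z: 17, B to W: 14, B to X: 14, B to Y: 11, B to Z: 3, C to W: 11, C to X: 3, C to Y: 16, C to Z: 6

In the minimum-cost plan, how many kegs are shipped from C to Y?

0

Optimal shipments:
  A->W: 75 × €6 = €450
  A->X: 15 × €8 = €120
  A->Y: 20 × €14 = €280
  B->Y: 25 × €11 = €275
  B->Z: 15 × €3 = €45
  C->X: 45 × €3 = €135
Total cost = €1305.
The route C→Y is not used.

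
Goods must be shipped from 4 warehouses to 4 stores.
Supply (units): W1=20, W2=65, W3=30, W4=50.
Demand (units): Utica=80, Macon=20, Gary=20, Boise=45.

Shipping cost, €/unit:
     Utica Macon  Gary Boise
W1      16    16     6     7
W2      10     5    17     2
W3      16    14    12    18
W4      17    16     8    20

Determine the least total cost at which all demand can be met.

1640

One minimum-cost allocation:
  W1–Boise: 20 units
  W2–Utica: 20 units
  W2–Macon: 20 units
  W2–Boise: 25 units
  W3–Utica: 30 units
  W4–Utica: 30 units
  W4–Gary: 20 units
Total cost = €1640.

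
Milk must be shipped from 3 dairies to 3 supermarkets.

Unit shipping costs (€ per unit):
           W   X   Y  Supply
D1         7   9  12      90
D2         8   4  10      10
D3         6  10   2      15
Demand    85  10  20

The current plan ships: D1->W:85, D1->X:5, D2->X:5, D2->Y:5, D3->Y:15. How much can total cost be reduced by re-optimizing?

Current plan cost = 85·7 + 5·9 + 5·4 + 5·10 + 15·2 = €740.
Optimal plan:
  D1->W: 85 × €7 = €595
  D1->Y: 5 × €12 = €60
  D2->X: 10 × €4 = €40
  D3->Y: 15 × €2 = €30
Optimal cost = €725.
Saving = 740 − 725 = €15.

15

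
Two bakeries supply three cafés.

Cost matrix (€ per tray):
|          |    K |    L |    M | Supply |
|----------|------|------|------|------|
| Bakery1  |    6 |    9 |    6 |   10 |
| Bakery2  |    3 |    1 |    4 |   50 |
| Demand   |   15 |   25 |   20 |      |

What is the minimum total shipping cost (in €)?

An optimal shipping plan:
  Bakery1–M: 10 × €6 = €60
  Bakery2–K: 15 × €3 = €45
  Bakery2–L: 25 × €1 = €25
  Bakery2–M: 10 × €4 = €40
Total = 60 + 45 + 25 + 40 = €170.

170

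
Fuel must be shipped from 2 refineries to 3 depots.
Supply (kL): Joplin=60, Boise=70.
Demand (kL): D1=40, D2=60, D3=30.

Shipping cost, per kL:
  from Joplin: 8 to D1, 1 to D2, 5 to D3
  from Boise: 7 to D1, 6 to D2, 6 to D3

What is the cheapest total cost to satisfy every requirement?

520

A cheapest plan:
  Joplin to D2: 60 × 1 = 60
  Boise to D1: 40 × 7 = 280
  Boise to D3: 30 × 6 = 180
Total = 60 + 280 + 180 = 520.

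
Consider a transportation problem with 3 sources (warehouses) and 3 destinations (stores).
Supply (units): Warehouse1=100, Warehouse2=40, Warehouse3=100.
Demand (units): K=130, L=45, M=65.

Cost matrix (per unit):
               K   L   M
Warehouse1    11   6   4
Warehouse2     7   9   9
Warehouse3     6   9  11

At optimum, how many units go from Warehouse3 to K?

Optimal shipments:
  Warehouse1 to L: 35 units
  Warehouse1 to M: 65 units
  Warehouse2 to K: 30 units
  Warehouse2 to L: 10 units
  Warehouse3 to K: 100 units
Total cost = 1370.
So Warehouse3→K carries 100 units.

100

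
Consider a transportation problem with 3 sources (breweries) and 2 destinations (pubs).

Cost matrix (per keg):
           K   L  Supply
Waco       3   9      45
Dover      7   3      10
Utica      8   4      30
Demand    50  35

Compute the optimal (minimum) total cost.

305

One minimum-cost allocation:
  Waco–K: 45 kegs
  Dover–K: 5 kegs
  Dover–L: 5 kegs
  Utica–L: 30 kegs
Total cost = 305.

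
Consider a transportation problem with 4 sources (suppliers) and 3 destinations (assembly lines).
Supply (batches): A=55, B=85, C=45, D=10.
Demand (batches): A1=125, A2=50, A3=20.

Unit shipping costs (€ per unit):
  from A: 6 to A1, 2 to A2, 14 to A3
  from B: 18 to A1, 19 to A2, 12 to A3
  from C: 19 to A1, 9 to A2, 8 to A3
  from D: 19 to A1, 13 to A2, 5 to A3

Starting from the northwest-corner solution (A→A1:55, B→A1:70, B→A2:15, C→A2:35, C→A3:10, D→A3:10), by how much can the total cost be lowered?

Current plan cost = 55·6 + 70·18 + 15·19 + 35·9 + 10·8 + 10·5 = €2320.
Optimal plan:
  A→A1: 50 × €6 = €300
  A→A2: 5 × €2 = €10
  B→A1: 75 × €18 = €1350
  B→A3: 10 × €12 = €120
  C→A2: 45 × €9 = €405
  D→A3: 10 × €5 = €50
Optimal cost = €2235.
Saving = 2320 − 2235 = €85.

85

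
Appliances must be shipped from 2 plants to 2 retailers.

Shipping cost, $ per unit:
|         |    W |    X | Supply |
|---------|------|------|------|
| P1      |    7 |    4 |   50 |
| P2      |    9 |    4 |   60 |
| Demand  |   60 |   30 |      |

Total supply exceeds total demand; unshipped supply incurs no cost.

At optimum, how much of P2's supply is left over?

An optimal plan:
  P1->W: 50 × $7 = $350
  P2->W: 10 × $9 = $90
  P2->X: 30 × $4 = $120
Total cost = $560.
P2 ships 40 of its 60, leaving 20.

20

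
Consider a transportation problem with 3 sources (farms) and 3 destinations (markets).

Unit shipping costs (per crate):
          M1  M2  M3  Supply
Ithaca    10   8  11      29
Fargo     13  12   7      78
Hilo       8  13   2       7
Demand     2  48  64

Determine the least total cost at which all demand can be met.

Optimal allocation:
  Ithaca to M2: 29 × 8 = 232
  Fargo to M1: 2 × 13 = 26
  Fargo to M2: 19 × 12 = 228
  Fargo to M3: 57 × 7 = 399
  Hilo to M3: 7 × 2 = 14
Total = 232 + 26 + 228 + 399 + 14 = 899.

899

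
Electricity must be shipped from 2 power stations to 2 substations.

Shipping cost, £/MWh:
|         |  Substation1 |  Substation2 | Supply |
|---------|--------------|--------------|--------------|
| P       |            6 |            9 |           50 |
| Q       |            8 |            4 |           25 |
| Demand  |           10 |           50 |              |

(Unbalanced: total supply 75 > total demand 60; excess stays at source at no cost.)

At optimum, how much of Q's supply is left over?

Minimum-cost shipments:
  P–Substation1: 10 × £6 = £60
  P–Substation2: 25 × £9 = £225
  Q–Substation2: 25 × £4 = £100
Total cost = £385.
Q ships 25 of its 25, leaving 0.

0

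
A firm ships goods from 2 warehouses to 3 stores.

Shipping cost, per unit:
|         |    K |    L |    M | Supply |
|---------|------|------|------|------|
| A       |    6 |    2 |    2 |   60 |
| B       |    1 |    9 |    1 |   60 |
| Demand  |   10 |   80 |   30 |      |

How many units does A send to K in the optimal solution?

0

Optimal shipments:
  A–L: 60 units
  B–K: 10 units
  B–L: 20 units
  B–M: 30 units
Total cost = 340.
The route A→K is not used.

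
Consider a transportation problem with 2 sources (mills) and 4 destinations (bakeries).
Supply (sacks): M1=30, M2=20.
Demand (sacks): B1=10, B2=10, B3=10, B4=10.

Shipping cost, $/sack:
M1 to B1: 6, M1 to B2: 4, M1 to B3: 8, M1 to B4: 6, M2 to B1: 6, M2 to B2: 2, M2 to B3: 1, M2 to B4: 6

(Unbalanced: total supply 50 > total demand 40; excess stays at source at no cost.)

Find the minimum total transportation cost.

One minimum-cost allocation:
  M1 to B1: 10 × $6 = $60
  M1 to B4: 10 × $6 = $60
  M2 to B2: 10 × $2 = $20
  M2 to B3: 10 × $1 = $10
Total = 60 + 60 + 20 + 10 = $150.

150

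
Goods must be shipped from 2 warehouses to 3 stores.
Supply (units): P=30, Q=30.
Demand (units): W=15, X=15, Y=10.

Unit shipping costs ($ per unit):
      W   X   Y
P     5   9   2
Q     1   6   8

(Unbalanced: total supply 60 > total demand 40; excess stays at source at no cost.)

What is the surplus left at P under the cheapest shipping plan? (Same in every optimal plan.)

20

An optimal plan:
  P–Y: 10 units
  Q–W: 15 units
  Q–X: 15 units
Total cost = $125.
P ships 10 of its 30, leaving 20.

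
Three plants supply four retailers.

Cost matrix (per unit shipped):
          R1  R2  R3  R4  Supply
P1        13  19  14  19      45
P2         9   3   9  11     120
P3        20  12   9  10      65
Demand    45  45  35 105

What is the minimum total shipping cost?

An optimal shipping plan:
  P1→R1: 45 × 13 = 585
  P2→R2: 45 × 3 = 135
  P2→R3: 35 × 9 = 315
  P2→R4: 40 × 11 = 440
  P3→R4: 65 × 10 = 650
Total = 585 + 135 + 315 + 440 + 650 = 2125.

2125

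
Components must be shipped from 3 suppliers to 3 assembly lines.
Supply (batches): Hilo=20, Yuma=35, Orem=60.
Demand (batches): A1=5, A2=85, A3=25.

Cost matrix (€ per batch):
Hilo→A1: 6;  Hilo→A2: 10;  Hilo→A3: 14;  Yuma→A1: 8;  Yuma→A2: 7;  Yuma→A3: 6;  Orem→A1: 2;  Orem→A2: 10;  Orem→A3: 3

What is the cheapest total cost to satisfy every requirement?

830

An optimal shipping plan:
  Hilo–A2: 20 × €10 = €200
  Yuma–A2: 35 × €7 = €245
  Orem–A1: 5 × €2 = €10
  Orem–A2: 30 × €10 = €300
  Orem–A3: 25 × €3 = €75
Total = 200 + 245 + 10 + 300 + 75 = €830.
(Supply check: Hilo ships 20; Yuma ships 35; Orem ships 60.)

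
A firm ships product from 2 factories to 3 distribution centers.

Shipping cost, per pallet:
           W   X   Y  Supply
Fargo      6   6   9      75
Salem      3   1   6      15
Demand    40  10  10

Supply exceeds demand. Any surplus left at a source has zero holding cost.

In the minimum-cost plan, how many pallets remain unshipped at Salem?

Minimum-cost shipments:
  Fargo→W: 35 pallets
  Fargo→Y: 10 pallets
  Salem→W: 5 pallets
  Salem→X: 10 pallets
Total cost = 325.
Salem ships 15 of its 15, leaving 0.

0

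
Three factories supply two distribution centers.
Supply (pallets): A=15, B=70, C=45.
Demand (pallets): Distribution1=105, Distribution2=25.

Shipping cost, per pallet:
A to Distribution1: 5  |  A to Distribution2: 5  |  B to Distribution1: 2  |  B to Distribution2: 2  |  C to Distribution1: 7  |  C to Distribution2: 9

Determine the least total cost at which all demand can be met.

530

A cheapest plan:
  A to Distribution1: 15 × 5 = 75
  B to Distribution1: 45 × 2 = 90
  B to Distribution2: 25 × 2 = 50
  C to Distribution1: 45 × 7 = 315
Total = 75 + 90 + 50 + 315 = 530.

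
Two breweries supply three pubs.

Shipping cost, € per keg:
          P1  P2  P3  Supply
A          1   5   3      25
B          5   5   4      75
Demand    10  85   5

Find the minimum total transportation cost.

450

A cheapest plan:
  A->P1: 10 × €1 = €10
  A->P2: 10 × €5 = €50
  A->P3: 5 × €3 = €15
  B->P2: 75 × €5 = €375
Total = 10 + 50 + 15 + 375 = €450.
(Supply check: A ships 25; B ships 75.)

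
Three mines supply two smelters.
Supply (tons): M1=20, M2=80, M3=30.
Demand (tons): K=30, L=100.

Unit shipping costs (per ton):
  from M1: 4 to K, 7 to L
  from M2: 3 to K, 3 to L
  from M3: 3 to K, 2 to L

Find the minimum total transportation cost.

380

A cheapest plan:
  M1->K: 20 × 4 = 80
  M2->K: 10 × 3 = 30
  M2->L: 70 × 3 = 210
  M3->L: 30 × 2 = 60
Total = 80 + 30 + 210 + 60 = 380.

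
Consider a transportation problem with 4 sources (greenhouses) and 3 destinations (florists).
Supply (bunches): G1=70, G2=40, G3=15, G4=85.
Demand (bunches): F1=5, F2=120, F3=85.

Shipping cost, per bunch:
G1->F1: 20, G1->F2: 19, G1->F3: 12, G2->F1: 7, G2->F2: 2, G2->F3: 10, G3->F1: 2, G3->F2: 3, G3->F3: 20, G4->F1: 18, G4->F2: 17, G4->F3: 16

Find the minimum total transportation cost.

2390

An optimal shipping plan:
  G1->F3: 70 × 12 = 840
  G2->F2: 40 × 2 = 80
  G3->F1: 5 × 2 = 10
  G3->F2: 10 × 3 = 30
  G4->F2: 70 × 17 = 1190
  G4->F3: 15 × 16 = 240
Total = 840 + 80 + 10 + 30 + 1190 + 240 = 2390.
(Supply check: G1 ships 70; G2 ships 40; G3 ships 15; G4 ships 85.)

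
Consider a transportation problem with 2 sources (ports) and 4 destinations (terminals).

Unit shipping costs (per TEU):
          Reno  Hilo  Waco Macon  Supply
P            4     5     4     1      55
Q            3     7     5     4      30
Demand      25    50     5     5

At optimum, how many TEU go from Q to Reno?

Optimal shipments:
  P->Hilo: 50 × 5 = 250
  P->Macon: 5 × 1 = 5
  Q->Reno: 25 × 3 = 75
  Q->Waco: 5 × 5 = 25
Total cost = 355.
So Q→Reno carries 25 TEU.

25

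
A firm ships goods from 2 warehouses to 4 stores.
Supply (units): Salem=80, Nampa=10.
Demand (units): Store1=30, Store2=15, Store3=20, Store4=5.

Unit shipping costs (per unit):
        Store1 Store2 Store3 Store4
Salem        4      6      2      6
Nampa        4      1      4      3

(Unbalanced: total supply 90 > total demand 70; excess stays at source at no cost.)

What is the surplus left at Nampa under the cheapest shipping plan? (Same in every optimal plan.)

0

An optimal plan:
  Salem–Store1: 30 × 4 = 120
  Salem–Store2: 5 × 6 = 30
  Salem–Store3: 20 × 2 = 40
  Salem–Store4: 5 × 6 = 30
  Nampa–Store2: 10 × 1 = 10
Total cost = 230.
Nampa ships 10 of its 10, leaving 0.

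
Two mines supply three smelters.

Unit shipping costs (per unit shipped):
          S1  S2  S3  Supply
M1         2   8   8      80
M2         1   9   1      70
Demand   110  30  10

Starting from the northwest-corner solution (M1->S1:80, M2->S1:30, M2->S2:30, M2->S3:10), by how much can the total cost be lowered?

Current plan cost = 80·2 + 30·1 + 30·9 + 10·1 = 470.
Optimal plan:
  M1 to S1: 50 × 2 = 100
  M1 to S2: 30 × 8 = 240
  M2 to S1: 60 × 1 = 60
  M2 to S3: 10 × 1 = 10
Optimal cost = 410.
Saving = 470 − 410 = 60.

60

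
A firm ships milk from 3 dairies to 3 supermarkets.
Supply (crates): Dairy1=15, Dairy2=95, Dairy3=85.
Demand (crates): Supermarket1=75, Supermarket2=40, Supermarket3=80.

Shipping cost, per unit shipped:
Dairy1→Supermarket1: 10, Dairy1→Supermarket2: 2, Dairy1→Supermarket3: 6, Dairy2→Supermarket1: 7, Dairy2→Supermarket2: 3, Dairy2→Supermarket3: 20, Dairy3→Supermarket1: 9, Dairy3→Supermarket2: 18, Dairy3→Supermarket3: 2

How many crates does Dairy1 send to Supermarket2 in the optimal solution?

Solving gives:
  Dairy1–Supermarket2: 15 × 2 = 30
  Dairy2–Supermarket1: 70 × 7 = 490
  Dairy2–Supermarket2: 25 × 3 = 75
  Dairy3–Supermarket1: 5 × 9 = 45
  Dairy3–Supermarket3: 80 × 2 = 160
Total cost = 800.
So Dairy1→Supermarket2 carries 15 crates.

15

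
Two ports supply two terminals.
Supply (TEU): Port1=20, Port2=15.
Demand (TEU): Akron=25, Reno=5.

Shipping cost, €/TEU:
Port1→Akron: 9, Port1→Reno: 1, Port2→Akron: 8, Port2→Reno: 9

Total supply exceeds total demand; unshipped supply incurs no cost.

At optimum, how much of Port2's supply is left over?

An optimal plan:
  Port1–Akron: 10 × €9 = €90
  Port1–Reno: 5 × €1 = €5
  Port2–Akron: 15 × €8 = €120
Total cost = €215.
Port2 ships 15 of its 15, leaving 0.

0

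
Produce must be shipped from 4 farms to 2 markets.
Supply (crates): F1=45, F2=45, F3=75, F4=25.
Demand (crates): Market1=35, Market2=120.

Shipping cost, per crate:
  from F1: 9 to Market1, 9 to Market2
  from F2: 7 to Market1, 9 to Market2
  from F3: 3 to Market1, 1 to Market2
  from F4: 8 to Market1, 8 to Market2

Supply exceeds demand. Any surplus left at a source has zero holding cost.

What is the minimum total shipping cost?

700

One minimum-cost allocation:
  F1→Market2: 10 × 9 = 90
  F2→Market1: 35 × 7 = 245
  F2→Market2: 10 × 9 = 90
  F3→Market2: 75 × 1 = 75
  F4→Market2: 25 × 8 = 200
Total = 90 + 245 + 90 + 75 + 200 = 700.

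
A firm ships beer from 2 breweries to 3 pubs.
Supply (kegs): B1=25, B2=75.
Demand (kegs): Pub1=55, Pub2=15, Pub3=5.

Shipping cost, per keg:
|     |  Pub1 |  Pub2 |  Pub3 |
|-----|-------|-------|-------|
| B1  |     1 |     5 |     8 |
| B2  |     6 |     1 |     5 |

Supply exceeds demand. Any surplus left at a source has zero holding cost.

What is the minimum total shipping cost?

245

Optimal allocation:
  B1→Pub1: 25 × 1 = 25
  B2→Pub1: 30 × 6 = 180
  B2→Pub2: 15 × 1 = 15
  B2→Pub3: 5 × 5 = 25
Total = 25 + 180 + 15 + 25 = 245.
(Supply check: B1 ships 25; B2 ships 50.)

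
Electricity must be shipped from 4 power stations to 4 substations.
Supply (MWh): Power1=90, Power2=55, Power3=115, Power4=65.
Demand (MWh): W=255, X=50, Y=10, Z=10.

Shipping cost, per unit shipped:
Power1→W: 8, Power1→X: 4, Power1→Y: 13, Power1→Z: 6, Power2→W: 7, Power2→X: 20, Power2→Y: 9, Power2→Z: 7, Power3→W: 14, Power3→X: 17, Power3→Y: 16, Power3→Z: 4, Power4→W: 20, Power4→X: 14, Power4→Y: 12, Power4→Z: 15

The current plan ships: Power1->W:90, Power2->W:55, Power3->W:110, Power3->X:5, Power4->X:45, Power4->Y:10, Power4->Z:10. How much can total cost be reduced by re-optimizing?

Current plan cost = 90·8 + 55·7 + 110·14 + 5·17 + 45·14 + 10·12 + 10·15 = 3630.
Optimal plan:
  Power1–W: 90 × 8 = 720
  Power2–W: 55 × 7 = 385
  Power3–W: 105 × 14 = 1470
  Power3–Z: 10 × 4 = 40
  Power4–W: 5 × 20 = 100
  Power4–X: 50 × 14 = 700
  Power4–Y: 10 × 12 = 120
Optimal cost = 3535.
Saving = 3630 − 3535 = 95.

95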